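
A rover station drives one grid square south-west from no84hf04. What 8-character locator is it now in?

NO84gf93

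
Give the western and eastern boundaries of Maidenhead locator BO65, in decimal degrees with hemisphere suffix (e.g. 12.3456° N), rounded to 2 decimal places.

148.00° W, 146.00° W

Field B=1, O=14: +1·20° lon, +14·10° lat → SW at lon -160°, lat 50°.
Square 6, 5: +6·2° lon, +5·1° lat → SW at lon -148°, lat 55°.
Cell spans 2° lon × 1° lat.
west 148.00° W, east 146.00° W.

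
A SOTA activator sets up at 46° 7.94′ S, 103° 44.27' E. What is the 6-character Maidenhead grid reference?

Offset from 180°W / 90°S: lon 283.7378°, lat 43.8677°.
Field: 283.7378/20 → 14 → O, 43.8677/10 → 4 → E; chars OE.
Square: 3.7378/2 → 1, 3.8677/1 → 3; chars 13.
Subsquare: 1.7378/0.0833333 → 20 → u, 0.8677/0.0416667 → 20 → u; chars uu.

OE13uu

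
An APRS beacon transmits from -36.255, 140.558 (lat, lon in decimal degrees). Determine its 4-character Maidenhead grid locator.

QF03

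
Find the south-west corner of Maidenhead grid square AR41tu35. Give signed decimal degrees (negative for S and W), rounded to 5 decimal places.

81.85417, -170.39167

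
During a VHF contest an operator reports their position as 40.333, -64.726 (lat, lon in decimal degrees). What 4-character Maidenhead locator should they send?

FN70

Shift to the Maidenhead origin (180°W, 90°S): lon 115.27, lat 130.33.
Field: lon ⌊115.27/20⌋ = 5 → F; lat ⌊130.33/10⌋ = 13 → N.
Square: lon ⌊15.27/2⌋ = 7; lat ⌊0.33/1⌋ = 0.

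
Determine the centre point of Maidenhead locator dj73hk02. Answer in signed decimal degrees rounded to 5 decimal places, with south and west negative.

Field D=3, J=9: +3·20° lon, +9·10° lat → SW at lon -120°, lat 0°.
Square 7, 3: +7·2° lon, +3·1° lat → SW at lon -106°, lat 3°.
Subsquare h=7, k=10: +7·0.0833333° lon, +10·0.0416667° lat → SW at lon -105.417°, lat 3.41667°.
Extended square 0, 2: +0·0.00833333° lon, +2·0.00416667° lat → SW at lon -105.417°, lat 3.425°.
Cell spans 0.00833333° lon × 0.00416667° lat. Centre is SW corner plus half of each.
latitude 3.42708, longitude -105.41250.

3.42708, -105.41250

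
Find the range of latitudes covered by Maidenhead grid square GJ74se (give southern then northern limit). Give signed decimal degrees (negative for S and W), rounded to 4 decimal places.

4.1667, 4.2083

Field G=6, J=9: +6·20° lon, +9·10° lat → SW at lon -60°, lat 0°.
Square 7, 4: +7·2° lon, +4·1° lat → SW at lon -46°, lat 4°.
Subsquare s=18, e=4: +18·0.0833333° lon, +4·0.0416667° lat → SW at lon -44.5°, lat 4.16667°.
Cell spans 0.0833333° lon × 0.0416667° lat.
south 4.1667, north 4.2083.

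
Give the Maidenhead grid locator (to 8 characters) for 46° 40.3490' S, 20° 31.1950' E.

KE03gh28

Offset from 180°W / 90°S: lon 200.51992°, lat 43.32752°.
Field: lon ⌊200.51992/20⌋ = 10 → K; lat ⌊43.32752/10⌋ = 4 → E.
Square: lon ⌊0.51992/2⌋ = 0; lat ⌊3.32752/1⌋ = 3.
Subsquare: lon ⌊0.51992/0.0833333⌋ = 6 → g; lat ⌊0.32752/0.0416667⌋ = 7 → h.
Extended square: lon ⌊0.01992/0.00833333⌋ = 2; lat ⌊0.03585/0.00416667⌋ = 8.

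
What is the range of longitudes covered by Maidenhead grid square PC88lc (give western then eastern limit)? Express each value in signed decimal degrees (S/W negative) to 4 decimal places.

136.9167, 137.0000

Field P=15, C=2: +15·20° lon, +2·10° lat → SW at lon 120°, lat -70°.
Square 8, 8: +8·2° lon, +8·1° lat → SW at lon 136°, lat -62°.
Subsquare l=11, c=2: +11·0.0833333° lon, +2·0.0416667° lat → SW at lon 136.917°, lat -61.9167°.
Cell spans 0.0833333° lon × 0.0416667° lat.
west 136.9167, east 137.0000.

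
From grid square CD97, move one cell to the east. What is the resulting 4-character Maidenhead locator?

DD07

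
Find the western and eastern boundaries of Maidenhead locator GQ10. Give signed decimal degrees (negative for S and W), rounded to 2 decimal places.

-58.00, -56.00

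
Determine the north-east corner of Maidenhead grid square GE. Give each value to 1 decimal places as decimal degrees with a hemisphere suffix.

Field G=6, E=4: +6·20° lon, +4·10° lat → SW at lon -60°, lat -50°.
Cell spans 20° lon × 10° lat. NE corner is SW corner plus one full cell.
latitude 40.0° S, longitude 40.0° W.

40.0° S, 40.0° W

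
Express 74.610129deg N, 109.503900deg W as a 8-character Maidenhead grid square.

DQ54fo96

Offset from 180°W / 90°S: lon 70.49610°, lat 164.61013°.
Field: lon ⌊70.49610/20⌋ = 3 → D; lat ⌊164.61013/10⌋ = 16 → Q.
Square: lon ⌊10.49610/2⌋ = 5; lat ⌊4.61013/1⌋ = 4.
Subsquare: lon ⌊0.49610/0.0833333⌋ = 5 → f; lat ⌊0.61013/0.0416667⌋ = 14 → o.
Extended square: lon ⌊0.07943/0.00833333⌋ = 9; lat ⌊0.02680/0.00416667⌋ = 6.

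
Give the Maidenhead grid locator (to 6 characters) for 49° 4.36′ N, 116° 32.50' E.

Shift to the Maidenhead origin (180°W, 90°S): lon 296.5417, lat 139.0727.
Field: 296.5417/20 → 14 → O, 139.0727/10 → 13 → N; chars ON.
Square: 16.5417/2 → 8, 9.0727/1 → 9; chars 89.
Subsquare: 0.5417/0.0833333 → 6 → g, 0.0727/0.0416667 → 1 → b; chars gb.

ON89gb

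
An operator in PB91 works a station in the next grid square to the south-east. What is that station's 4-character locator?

Longitude square 9; +1 → 10, wraps to 0, carry into field.
Longitude field P = 15; +1 → 16 = Q.
Latitude square 1; −1 → 0.

QB00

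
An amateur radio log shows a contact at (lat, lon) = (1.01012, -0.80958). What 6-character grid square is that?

IJ91oa

Offset from 180°W / 90°S: lon 179.1904°, lat 91.0101°.
Field (20°×10°, letters A–R): lon ⌊179.1904/20⌋ = 8 → I; lat ⌊91.0101/10⌋ = 9 → J.
Square (2°×1°, digits 0–9): lon ⌊19.1904/2⌋ = 9; lat ⌊1.0101/1⌋ = 1.
Subsquare (5′×2.5′, letters a–x): lon ⌊1.1904/0.0833333⌋ = 14 → o; lat ⌊0.0101/0.0416667⌋ = 0 → a.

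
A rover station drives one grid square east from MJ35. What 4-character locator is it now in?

MJ45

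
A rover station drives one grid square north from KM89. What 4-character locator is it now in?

KN80

Latitude square 9; +1 → 10, wraps to 0, carry into field.
Latitude field M = 12; +1 → 13 = N.
The longitude characters are unchanged.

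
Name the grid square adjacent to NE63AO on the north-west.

NE53xp

Longitude subsquare a = 0; −1 → -1, wraps to 23 = x, carry into square.
Longitude square 6; −1 → 5.
Latitude subsquare o = 14; +1 → 15 = p.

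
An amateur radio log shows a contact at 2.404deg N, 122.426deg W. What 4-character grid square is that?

Offset from 180°W / 90°S: lon 57.57°, lat 92.40°.
Field: 57.57/20 → 2 → C, 92.40/10 → 9 → J; chars CJ.
Square: 17.57/2 → 8, 2.40/1 → 2; chars 82.

CJ82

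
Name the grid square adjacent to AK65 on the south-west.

Longitude square 6; −1 → 5.
Latitude square 5; −1 → 4.

AK54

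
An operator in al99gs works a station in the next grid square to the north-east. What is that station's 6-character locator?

Longitude subsquare g = 6; +1 → 7 = h.
Latitude subsquare s = 18; +1 → 19 = t.

AL99ht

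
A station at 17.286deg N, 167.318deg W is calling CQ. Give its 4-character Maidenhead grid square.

Offset from 180°W / 90°S: lon 12.68°, lat 107.29°.
Field: 12.68/20 → 0 → A, 107.29/10 → 10 → K; chars AK.
Square: 12.68/2 → 6, 7.29/1 → 7; chars 67.

AK67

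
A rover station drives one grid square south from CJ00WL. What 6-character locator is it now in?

CJ00wk

Latitude subsquare l = 11; −1 → 10 = k.
The longitude characters are unchanged.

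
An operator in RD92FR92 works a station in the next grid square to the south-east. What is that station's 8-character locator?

RD92gr01

Longitude extended square 9; +1 → 10, wraps to 0, carry into subsquare.
Longitude subsquare f = 5; +1 → 6 = g.
Latitude extended square 2; −1 → 1.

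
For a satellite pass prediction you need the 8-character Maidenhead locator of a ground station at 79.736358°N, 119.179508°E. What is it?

OQ99or16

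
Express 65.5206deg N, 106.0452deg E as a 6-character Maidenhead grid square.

OP35am

Offset from 180°W / 90°S: lon 286.0452°, lat 155.5206°.
Field: lon ⌊286.0452/20⌋ = 14 → O; lat ⌊155.5206/10⌋ = 15 → P.
Square: lon ⌊6.0452/2⌋ = 3; lat ⌊5.5206/1⌋ = 5.
Subsquare: lon ⌊0.0452/0.0833333⌋ = 0 → a; lat ⌊0.5206/0.0416667⌋ = 12 → m.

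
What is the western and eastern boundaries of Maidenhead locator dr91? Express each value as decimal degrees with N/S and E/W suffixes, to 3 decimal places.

102.000° W, 100.000° W

Field D=3, R=17: +3·20° lon, +17·10° lat → SW at lon -120°, lat 80°.
Square 9, 1: +9·2° lon, +1·1° lat → SW at lon -102°, lat 81°.
Cell spans 2° lon × 1° lat.
west 102.000° W, east 100.000° W.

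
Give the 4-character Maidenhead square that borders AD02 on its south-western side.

Longitude square 0; −1 → -1, wraps to 9, carry into field.
Longitude field A = 0; −1 → -1, wraps to 17 = R, wrapping around the antimeridian.
Latitude square 2; −1 → 1.

RD91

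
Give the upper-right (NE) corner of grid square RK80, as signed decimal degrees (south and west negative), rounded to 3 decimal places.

11.000, 178.000

Field R=17, K=10: +17·20° lon, +10·10° lat → SW at lon 160°, lat 10°.
Square 8, 0: +8·2° lon, +0·1° lat → SW at lon 176°, lat 10°.
Cell spans 2° lon × 1° lat. NE corner is SW corner plus one full cell.
latitude 11.000, longitude 178.000.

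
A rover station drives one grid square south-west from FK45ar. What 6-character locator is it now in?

FK35xq

Longitude subsquare a = 0; −1 → -1, wraps to 23 = x, carry into square.
Longitude square 4; −1 → 3.
Latitude subsquare r = 17; −1 → 16 = q.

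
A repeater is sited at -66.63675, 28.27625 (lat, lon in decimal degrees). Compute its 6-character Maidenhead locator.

KC43di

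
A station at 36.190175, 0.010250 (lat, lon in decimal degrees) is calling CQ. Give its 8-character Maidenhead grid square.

JM06ae15

Add 180° to longitude and 90° to latitude: 180.01025, 126.19018.
Field: lon ⌊180.01025/20⌋ = 9 → J; lat ⌊126.19018/10⌋ = 12 → M.
Square: lon ⌊0.01025/2⌋ = 0; lat ⌊6.19018/1⌋ = 6.
Subsquare: lon ⌊0.01025/0.0833333⌋ = 0 → a; lat ⌊0.19018/0.0416667⌋ = 4 → e.
Extended square: lon ⌊0.01025/0.00833333⌋ = 1; lat ⌊0.02351/0.00416667⌋ = 5.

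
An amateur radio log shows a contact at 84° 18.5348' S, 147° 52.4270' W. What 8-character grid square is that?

BA65bq55

Shift to the Maidenhead origin (180°W, 90°S): lon 32.12622, lat 5.69109.
Field: 32.12622/20 → 1 → B, 5.69109/10 → 0 → A; chars BA.
Square: 12.12622/2 → 6, 5.69109/1 → 5; chars 65.
Subsquare: 0.12622/0.0833333 → 1 → b, 0.69109/0.0416667 → 16 → q; chars bq.
Extended square: 0.04288/0.00833333 → 5, 0.02442/0.00416667 → 5; chars 55.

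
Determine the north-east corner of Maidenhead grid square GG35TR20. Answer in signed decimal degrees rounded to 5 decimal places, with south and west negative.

-24.28750, -52.39167

Field G=6, G=6: +6·20° lon, +6·10° lat → SW at lon -60°, lat -30°.
Square 3, 5: +3·2° lon, +5·1° lat → SW at lon -54°, lat -25°.
Subsquare t=19, r=17: +19·0.0833333° lon, +17·0.0416667° lat → SW at lon -52.4167°, lat -24.2917°.
Extended square 2, 0: +2·0.00833333° lon, +0·0.00416667° lat → SW at lon -52.4°, lat -24.2917°.
Cell spans 0.00833333° lon × 0.00416667° lat. NE corner is SW corner plus one full cell.
latitude -24.28750, longitude -52.39167.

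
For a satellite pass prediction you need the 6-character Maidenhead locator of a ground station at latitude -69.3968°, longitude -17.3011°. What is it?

IC10io

Add 180° to longitude and 90° to latitude: 162.6989, 20.6032.
Field: 162.6989/20 → 8 → I, 20.6032/10 → 2 → C; chars IC.
Square: 2.6989/2 → 1, 0.6032/1 → 0; chars 10.
Subsquare: 0.6989/0.0833333 → 8 → i, 0.6032/0.0416667 → 14 → o; chars io.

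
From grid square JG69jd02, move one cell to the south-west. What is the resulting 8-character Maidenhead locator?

JG69id91

Longitude extended square 0; −1 → -1, wraps to 9, carry into subsquare.
Longitude subsquare j = 9; −1 → 8 = i.
Latitude extended square 2; −1 → 1.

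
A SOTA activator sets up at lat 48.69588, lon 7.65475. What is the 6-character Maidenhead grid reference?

JN38tq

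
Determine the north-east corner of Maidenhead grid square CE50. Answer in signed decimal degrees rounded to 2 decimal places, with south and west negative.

-49.00, -128.00

Field C=2, E=4: +2·20° lon, +4·10° lat → SW at lon -140°, lat -50°.
Square 5, 0: +5·2° lon, +0·1° lat → SW at lon -130°, lat -50°.
Cell spans 2° lon × 1° lat. NE corner is SW corner plus one full cell.
latitude -49.00, longitude -128.00.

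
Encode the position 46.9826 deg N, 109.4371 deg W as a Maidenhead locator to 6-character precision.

Shift to the Maidenhead origin (180°W, 90°S): lon 70.5629, lat 136.9826.
Field (20°×10°, letters A–R): 70.5629/20 → 3 → D, 136.9826/10 → 13 → N; chars DN.
Square (2°×1°, digits 0–9): 10.5629/2 → 5, 6.9826/1 → 6; chars 56.
Subsquare (5′×2.5′, letters a–x): 0.5629/0.0833333 → 6 → g, 0.9826/0.0416667 → 23 → x; chars gx.

DN56gx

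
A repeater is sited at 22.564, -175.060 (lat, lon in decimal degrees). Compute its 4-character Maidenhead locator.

Offset from 180°W / 90°S: lon 4.94°, lat 112.56°.
Field: 4.94/20 → 0 → A, 112.56/10 → 11 → L; chars AL.
Square: 4.94/2 → 2, 2.56/1 → 2; chars 22.

AL22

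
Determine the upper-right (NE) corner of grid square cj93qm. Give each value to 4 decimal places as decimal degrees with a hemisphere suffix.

3.5417° N, 120.5833° W

Field C=2, J=9: +2·20° lon, +9·10° lat → SW at lon -140°, lat 0°.
Square 9, 3: +9·2° lon, +3·1° lat → SW at lon -122°, lat 3°.
Subsquare q=16, m=12: +16·0.0833333° lon, +12·0.0416667° lat → SW at lon -120.667°, lat 3.5°.
Cell spans 0.0833333° lon × 0.0416667° lat. NE corner is SW corner plus one full cell.
latitude 3.5417° N, longitude 120.5833° W.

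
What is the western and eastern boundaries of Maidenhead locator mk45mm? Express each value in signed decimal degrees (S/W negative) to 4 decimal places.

69.0000, 69.0833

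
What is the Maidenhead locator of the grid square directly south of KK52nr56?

Latitude extended square 6; −1 → 5.
The longitude characters are unchanged.

KK52nr55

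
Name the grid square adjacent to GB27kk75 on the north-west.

GB27kk66

Longitude extended square 7; −1 → 6.
Latitude extended square 5; +1 → 6.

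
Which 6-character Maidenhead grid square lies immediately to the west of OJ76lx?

OJ76kx

Longitude subsquare l = 11; −1 → 10 = k.
The latitude characters are unchanged.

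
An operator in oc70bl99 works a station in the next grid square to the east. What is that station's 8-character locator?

Longitude extended square 9; +1 → 10, wraps to 0, carry into subsquare.
Longitude subsquare b = 1; +1 → 2 = c.
The latitude characters are unchanged.

OC70cl09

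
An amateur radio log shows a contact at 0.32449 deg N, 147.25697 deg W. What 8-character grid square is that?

BJ60ih97

Offset from 180°W / 90°S: lon 32.74303°, lat 90.32449°.
Field (20°×10°, letters A–R): 32.74303/20 → 1 → B, 90.32449/10 → 9 → J; chars BJ.
Square (2°×1°, digits 0–9): 12.74303/2 → 6, 0.32449/1 → 0; chars 60.
Subsquare (5′×2.5′, letters a–x): 0.74303/0.0833333 → 8 → i, 0.32449/0.0416667 → 7 → h; chars ih.
Extended square (30″×15″, digits 0–9): 0.07636/0.00833333 → 9, 0.03282/0.00416667 → 7; chars 97.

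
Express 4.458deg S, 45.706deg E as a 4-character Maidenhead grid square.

LI25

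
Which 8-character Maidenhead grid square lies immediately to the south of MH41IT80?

MH41is89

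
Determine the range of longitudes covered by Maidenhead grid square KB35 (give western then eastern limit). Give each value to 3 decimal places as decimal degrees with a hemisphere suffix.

Field K=10, B=1: +10·20° lon, +1·10° lat → SW at lon 20°, lat -80°.
Square 3, 5: +3·2° lon, +5·1° lat → SW at lon 26°, lat -75°.
Cell spans 2° lon × 1° lat.
west 26.000° E, east 28.000° E.

26.000° E, 28.000° E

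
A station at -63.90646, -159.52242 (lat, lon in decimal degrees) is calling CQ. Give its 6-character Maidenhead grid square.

Shift to the Maidenhead origin (180°W, 90°S): lon 20.4776, lat 26.0935.
Field: 20.4776/20 → 1 → B, 26.0935/10 → 2 → C; chars BC.
Square: 0.4776/2 → 0, 6.0935/1 → 6; chars 06.
Subsquare: 0.4776/0.0833333 → 5 → f, 0.0935/0.0416667 → 2 → c; chars fc.

BC06fc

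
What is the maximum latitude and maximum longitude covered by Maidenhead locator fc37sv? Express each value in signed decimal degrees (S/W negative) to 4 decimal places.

-62.0833, -72.4167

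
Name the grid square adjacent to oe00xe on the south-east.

OE10ad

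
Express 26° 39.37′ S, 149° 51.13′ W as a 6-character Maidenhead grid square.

BG53bi

Offset from 180°W / 90°S: lon 30.1478°, lat 63.3438°.
Field: lon ⌊30.1478/20⌋ = 1 → B; lat ⌊63.3438/10⌋ = 6 → G.
Square: lon ⌊10.1478/2⌋ = 5; lat ⌊3.3438/1⌋ = 3.
Subsquare: lon ⌊0.1478/0.0833333⌋ = 1 → b; lat ⌊0.3438/0.0416667⌋ = 8 → i.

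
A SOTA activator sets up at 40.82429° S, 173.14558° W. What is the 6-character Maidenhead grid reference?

AE39ke

Add 180° to longitude and 90° to latitude: 6.8544, 49.1757.
Field (20°×10°, letters A–R): 6.8544/20 → 0 → A, 49.1757/10 → 4 → E; chars AE.
Square (2°×1°, digits 0–9): 6.8544/2 → 3, 9.1757/1 → 9; chars 39.
Subsquare (5′×2.5′, letters a–x): 0.8544/0.0833333 → 10 → k, 0.1757/0.0416667 → 4 → e; chars ke.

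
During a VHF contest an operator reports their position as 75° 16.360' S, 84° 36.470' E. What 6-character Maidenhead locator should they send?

Add 180° to longitude and 90° to latitude: 264.6078, 14.7273.
Field: 264.6078/20 → 13 → N, 14.7273/10 → 1 → B; chars NB.
Square: 4.6078/2 → 2, 4.7273/1 → 4; chars 24.
Subsquare: 0.6078/0.0833333 → 7 → h, 0.7273/0.0416667 → 17 → r; chars hr.

NB24hr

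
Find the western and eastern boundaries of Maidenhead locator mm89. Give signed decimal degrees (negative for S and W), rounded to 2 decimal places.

76.00, 78.00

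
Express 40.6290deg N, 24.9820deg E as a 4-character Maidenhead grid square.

Add 180° to longitude and 90° to latitude: 204.98, 130.63.
Field: 204.98/20 → 10 → K, 130.63/10 → 13 → N; chars KN.
Square: 4.98/2 → 2, 0.63/1 → 0; chars 20.

KN20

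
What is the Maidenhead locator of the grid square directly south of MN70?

Latitude square 0; −1 → -1, wraps to 9, carry into field.
Latitude field N = 13; −1 → 12 = M.
The longitude characters are unchanged.

MM79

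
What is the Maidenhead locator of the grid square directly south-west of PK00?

Longitude square 0; −1 → -1, wraps to 9, carry into field.
Longitude field P = 15; −1 → 14 = O.
Latitude square 0; −1 → -1, wraps to 9, carry into field.
Latitude field K = 10; −1 → 9 = J.

OJ99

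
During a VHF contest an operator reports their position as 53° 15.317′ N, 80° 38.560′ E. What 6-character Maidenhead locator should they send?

Shift to the Maidenhead origin (180°W, 90°S): lon 260.6427, lat 143.2553.
Field (20°×10°, letters A–R): 260.6427/20 → 13 → N, 143.2553/10 → 14 → O; chars NO.
Square (2°×1°, digits 0–9): 0.6427/2 → 0, 3.2553/1 → 3; chars 03.
Subsquare (5′×2.5′, letters a–x): 0.6427/0.0833333 → 7 → h, 0.2553/0.0416667 → 6 → g; chars hg.

NO03hg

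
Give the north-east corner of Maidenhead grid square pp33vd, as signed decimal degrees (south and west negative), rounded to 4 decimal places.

63.1667, 127.8333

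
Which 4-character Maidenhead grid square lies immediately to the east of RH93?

AH03

Longitude square 9; +1 → 10, wraps to 0, carry into field.
Longitude field R = 17; +1 → 18, wraps to 0 = A, wrapping around the antimeridian.
The latitude characters are unchanged.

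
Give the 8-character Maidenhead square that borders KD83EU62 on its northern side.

KD83eu63

Latitude extended square 2; +1 → 3.
The longitude characters are unchanged.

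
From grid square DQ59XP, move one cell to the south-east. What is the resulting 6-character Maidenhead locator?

Longitude subsquare x = 23; +1 → 24, wraps to 0 = a, carry into square.
Longitude square 5; +1 → 6.
Latitude subsquare p = 15; −1 → 14 = o.

DQ69ao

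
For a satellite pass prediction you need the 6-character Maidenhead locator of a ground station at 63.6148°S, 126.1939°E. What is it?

Add 180° to longitude and 90° to latitude: 306.1939, 26.3852.
Field (20°×10°, letters A–R): lon ⌊306.1939/20⌋ = 15 → P; lat ⌊26.3852/10⌋ = 2 → C.
Square (2°×1°, digits 0–9): lon ⌊6.1939/2⌋ = 3; lat ⌊6.3852/1⌋ = 6.
Subsquare (5′×2.5′, letters a–x): lon ⌊0.1939/0.0833333⌋ = 2 → c; lat ⌊0.3852/0.0416667⌋ = 9 → j.

PC36cj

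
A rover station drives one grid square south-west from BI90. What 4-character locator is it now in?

BH89

Longitude square 9; −1 → 8.
Latitude square 0; −1 → -1, wraps to 9, carry into field.
Latitude field I = 8; −1 → 7 = H.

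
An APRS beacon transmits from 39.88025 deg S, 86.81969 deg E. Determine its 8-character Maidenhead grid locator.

NF30jc88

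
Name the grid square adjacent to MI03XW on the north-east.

MI13ax

Longitude subsquare x = 23; +1 → 24, wraps to 0 = a, carry into square.
Longitude square 0; +1 → 1.
Latitude subsquare w = 22; +1 → 23 = x.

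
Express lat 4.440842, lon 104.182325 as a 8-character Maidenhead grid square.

OJ24ck15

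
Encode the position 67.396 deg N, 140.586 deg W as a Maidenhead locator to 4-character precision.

BP97

Shift to the Maidenhead origin (180°W, 90°S): lon 39.41, lat 157.40.
Field (20°×10°, letters A–R): 39.41/20 → 1 → B, 157.40/10 → 15 → P; chars BP.
Square (2°×1°, digits 0–9): 19.41/2 → 9, 7.40/1 → 7; chars 97.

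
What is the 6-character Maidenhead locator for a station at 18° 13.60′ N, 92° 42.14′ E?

NK68if

Add 180° to longitude and 90° to latitude: 272.7023, 108.2267.
Field: 272.7023/20 → 13 → N, 108.2267/10 → 10 → K; chars NK.
Square: 12.7023/2 → 6, 8.2267/1 → 8; chars 68.
Subsquare: 0.7023/0.0833333 → 8 → i, 0.2267/0.0416667 → 5 → f; chars if.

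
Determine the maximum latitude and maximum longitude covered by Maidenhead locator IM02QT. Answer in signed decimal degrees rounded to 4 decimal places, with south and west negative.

32.8333, -18.5833

Field I=8, M=12: +8·20° lon, +12·10° lat → SW at lon -20°, lat 30°.
Square 0, 2: +0·2° lon, +2·1° lat → SW at lon -20°, lat 32°.
Subsquare q=16, t=19: +16·0.0833333° lon, +19·0.0416667° lat → SW at lon -18.6667°, lat 32.7917°.
Cell spans 0.0833333° lon × 0.0416667° lat. NE corner is SW corner plus one full cell.
latitude 32.8333, longitude -18.5833.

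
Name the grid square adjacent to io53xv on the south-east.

Longitude subsquare x = 23; +1 → 24, wraps to 0 = a, carry into square.
Longitude square 5; +1 → 6.
Latitude subsquare v = 21; −1 → 20 = u.

IO63au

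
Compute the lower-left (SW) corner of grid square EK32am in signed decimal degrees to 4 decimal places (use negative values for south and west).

Field E=4, K=10: +4·20° lon, +10·10° lat → SW at lon -100°, lat 10°.
Square 3, 2: +3·2° lon, +2·1° lat → SW at lon -94°, lat 12°.
Subsquare a=0, m=12: +0·0.0833333° lon, +12·0.0416667° lat → SW at lon -94°, lat 12.5°.
latitude 12.5000, longitude -94.0000.

12.5000, -94.0000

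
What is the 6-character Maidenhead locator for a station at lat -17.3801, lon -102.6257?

DH82qo

Add 180° to longitude and 90° to latitude: 77.3743, 72.6199.
Field: 77.3743/20 → 3 → D, 72.6199/10 → 7 → H; chars DH.
Square: 17.3743/2 → 8, 2.6199/1 → 2; chars 82.
Subsquare: 1.3743/0.0833333 → 16 → q, 0.6199/0.0416667 → 14 → o; chars qo.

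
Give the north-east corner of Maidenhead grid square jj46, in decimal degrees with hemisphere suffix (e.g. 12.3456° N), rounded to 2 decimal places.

7.00° N, 10.00° E

Field J=9, J=9: +9·20° lon, +9·10° lat → SW at lon 0°, lat 0°.
Square 4, 6: +4·2° lon, +6·1° lat → SW at lon 8°, lat 6°.
Cell spans 2° lon × 1° lat. NE corner is SW corner plus one full cell.
latitude 7.00° N, longitude 10.00° E.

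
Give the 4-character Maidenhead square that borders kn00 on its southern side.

KM09

Latitude square 0; −1 → -1, wraps to 9, carry into field.
Latitude field N = 13; −1 → 12 = M.
The longitude characters are unchanged.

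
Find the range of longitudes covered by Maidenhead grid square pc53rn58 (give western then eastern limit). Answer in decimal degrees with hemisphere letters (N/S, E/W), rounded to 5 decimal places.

Field P=15, C=2: +15·20° lon, +2·10° lat → SW at lon 120°, lat -70°.
Square 5, 3: +5·2° lon, +3·1° lat → SW at lon 130°, lat -67°.
Subsquare r=17, n=13: +17·0.0833333° lon, +13·0.0416667° lat → SW at lon 131.417°, lat -66.4583°.
Extended square 5, 8: +5·0.00833333° lon, +8·0.00416667° lat → SW at lon 131.458°, lat -66.425°.
Cell spans 0.00833333° lon × 0.00416667° lat.
west 131.45833° E, east 131.46667° E.

131.45833° E, 131.46667° E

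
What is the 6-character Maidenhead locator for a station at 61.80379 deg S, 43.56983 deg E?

LC18se

Shift to the Maidenhead origin (180°W, 90°S): lon 223.5698, lat 28.1962.
Field: 223.5698/20 → 11 → L, 28.1962/10 → 2 → C; chars LC.
Square: 3.5698/2 → 1, 8.1962/1 → 8; chars 18.
Subsquare: 1.5698/0.0833333 → 18 → s, 0.1962/0.0416667 → 4 → e; chars se.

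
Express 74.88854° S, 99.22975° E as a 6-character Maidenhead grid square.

Offset from 180°W / 90°S: lon 279.2297°, lat 15.1115°.
Field: 279.2297/20 → 13 → N, 15.1115/10 → 1 → B; chars NB.
Square: 19.2297/2 → 9, 5.1115/1 → 5; chars 95.
Subsquare: 1.2297/0.0833333 → 14 → o, 0.1115/0.0416667 → 2 → c; chars oc.

NB95oc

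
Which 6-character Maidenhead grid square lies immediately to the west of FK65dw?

FK65cw

Longitude subsquare d = 3; −1 → 2 = c.
The latitude characters are unchanged.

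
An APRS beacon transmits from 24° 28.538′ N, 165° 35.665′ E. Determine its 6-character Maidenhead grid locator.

Add 180° to longitude and 90° to latitude: 345.5944, 114.4756.
Field: 345.5944/20 → 17 → R, 114.4756/10 → 11 → L; chars RL.
Square: 5.5944/2 → 2, 4.4756/1 → 4; chars 24.
Subsquare: 1.5944/0.0833333 → 19 → t, 0.4756/0.0416667 → 11 → l; chars tl.

RL24tl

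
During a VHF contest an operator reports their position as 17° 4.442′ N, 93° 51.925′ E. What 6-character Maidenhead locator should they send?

Add 180° to longitude and 90° to latitude: 273.8654, 107.0740.
Field: 273.8654/20 → 13 → N, 107.0740/10 → 10 → K; chars NK.
Square: 13.8654/2 → 6, 7.0740/1 → 7; chars 67.
Subsquare: 1.8654/0.0833333 → 22 → w, 0.0740/0.0416667 → 1 → b; chars wb.

NK67wb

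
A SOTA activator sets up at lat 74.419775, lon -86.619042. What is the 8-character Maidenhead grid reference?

Add 180° to longitude and 90° to latitude: 93.38096, 164.41978.
Field: lon ⌊93.38096/20⌋ = 4 → E; lat ⌊164.41978/10⌋ = 16 → Q.
Square: lon ⌊13.38096/2⌋ = 6; lat ⌊4.41978/1⌋ = 4.
Subsquare: lon ⌊1.38096/0.0833333⌋ = 16 → q; lat ⌊0.41978/0.0416667⌋ = 10 → k.
Extended square: lon ⌊0.04762/0.00833333⌋ = 5; lat ⌊0.00311/0.00416667⌋ = 0.

EQ64qk50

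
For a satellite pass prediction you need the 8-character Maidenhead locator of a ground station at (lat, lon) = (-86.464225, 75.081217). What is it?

MA73mm98

Add 180° to longitude and 90° to latitude: 255.08122, 3.53578.
Field: 255.08122/20 → 12 → M, 3.53578/10 → 0 → A; chars MA.
Square: 15.08122/2 → 7, 3.53578/1 → 3; chars 73.
Subsquare: 1.08122/0.0833333 → 12 → m, 0.53578/0.0416667 → 12 → m; chars mm.
Extended square: 0.08122/0.00833333 → 9, 0.03578/0.00416667 → 8; chars 98.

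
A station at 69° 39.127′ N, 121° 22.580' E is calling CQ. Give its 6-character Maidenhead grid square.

PP09qp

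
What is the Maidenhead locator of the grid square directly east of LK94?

Longitude square 9; +1 → 10, wraps to 0, carry into field.
Longitude field L = 11; +1 → 12 = M.
The latitude characters are unchanged.

MK04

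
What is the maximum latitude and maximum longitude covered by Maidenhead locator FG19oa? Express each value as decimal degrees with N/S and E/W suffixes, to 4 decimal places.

20.9583° S, 76.7500° W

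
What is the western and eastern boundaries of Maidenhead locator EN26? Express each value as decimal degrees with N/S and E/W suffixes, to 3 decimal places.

Field E=4, N=13: +4·20° lon, +13·10° lat → SW at lon -100°, lat 40°.
Square 2, 6: +2·2° lon, +6·1° lat → SW at lon -96°, lat 46°.
Cell spans 2° lon × 1° lat.
west 96.000° W, east 94.000° W.

96.000° W, 94.000° W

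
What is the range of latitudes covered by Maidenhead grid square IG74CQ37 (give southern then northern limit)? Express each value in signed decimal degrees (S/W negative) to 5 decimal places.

-25.30417, -25.30000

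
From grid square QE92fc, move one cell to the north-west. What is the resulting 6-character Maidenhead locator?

QE92ed

Longitude subsquare f = 5; −1 → 4 = e.
Latitude subsquare c = 2; +1 → 3 = d.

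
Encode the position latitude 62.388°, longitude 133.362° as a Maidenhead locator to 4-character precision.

Offset from 180°W / 90°S: lon 313.36°, lat 152.39°.
Field (20°×10°, letters A–R): lon ⌊313.36/20⌋ = 15 → P; lat ⌊152.39/10⌋ = 15 → P.
Square (2°×1°, digits 0–9): lon ⌊13.36/2⌋ = 6; lat ⌊2.39/1⌋ = 2.

PP62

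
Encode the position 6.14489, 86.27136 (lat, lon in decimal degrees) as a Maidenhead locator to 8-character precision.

NJ36dd24

Add 180° to longitude and 90° to latitude: 266.27136, 96.14489.
Field: 266.27136/20 → 13 → N, 96.14489/10 → 9 → J; chars NJ.
Square: 6.27136/2 → 3, 6.14489/1 → 6; chars 36.
Subsquare: 0.27136/0.0833333 → 3 → d, 0.14489/0.0416667 → 3 → d; chars dd.
Extended square: 0.02136/0.00833333 → 2, 0.01989/0.00416667 → 4; chars 24.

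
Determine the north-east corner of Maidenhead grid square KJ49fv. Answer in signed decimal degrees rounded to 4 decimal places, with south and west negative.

9.9167, 28.5000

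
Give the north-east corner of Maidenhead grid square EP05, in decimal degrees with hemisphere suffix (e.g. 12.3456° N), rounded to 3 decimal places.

66.000° N, 98.000° W

Field E=4, P=15: +4·20° lon, +15·10° lat → SW at lon -100°, lat 60°.
Square 0, 5: +0·2° lon, +5·1° lat → SW at lon -100°, lat 65°.
Cell spans 2° lon × 1° lat. NE corner is SW corner plus one full cell.
latitude 66.000° N, longitude 98.000° W.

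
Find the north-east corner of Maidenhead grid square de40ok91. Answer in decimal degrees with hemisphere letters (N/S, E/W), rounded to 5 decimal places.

Field D=3, E=4: +3·20° lon, +4·10° lat → SW at lon -120°, lat -50°.
Square 4, 0: +4·2° lon, +0·1° lat → SW at lon -112°, lat -50°.
Subsquare o=14, k=10: +14·0.0833333° lon, +10·0.0416667° lat → SW at lon -110.833°, lat -49.5833°.
Extended square 9, 1: +9·0.00833333° lon, +1·0.00416667° lat → SW at lon -110.758°, lat -49.5792°.
Cell spans 0.00833333° lon × 0.00416667° lat. NE corner is SW corner plus one full cell.
latitude 49.57500° S, longitude 110.75000° W.

49.57500° S, 110.75000° W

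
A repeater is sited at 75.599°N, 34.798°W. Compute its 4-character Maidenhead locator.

HQ25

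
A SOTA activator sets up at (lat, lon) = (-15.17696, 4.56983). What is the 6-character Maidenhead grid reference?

JH24gt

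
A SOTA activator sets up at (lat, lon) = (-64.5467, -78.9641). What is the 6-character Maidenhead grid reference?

Offset from 180°W / 90°S: lon 101.0359°, lat 25.4533°.
Field: lon ⌊101.0359/20⌋ = 5 → F; lat ⌊25.4533/10⌋ = 2 → C.
Square: lon ⌊1.0359/2⌋ = 0; lat ⌊5.4533/1⌋ = 5.
Subsquare: lon ⌊1.0359/0.0833333⌋ = 12 → m; lat ⌊0.4533/0.0416667⌋ = 10 → k.

FC05mk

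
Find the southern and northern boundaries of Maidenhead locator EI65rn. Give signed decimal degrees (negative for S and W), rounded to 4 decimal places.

-4.4583, -4.4167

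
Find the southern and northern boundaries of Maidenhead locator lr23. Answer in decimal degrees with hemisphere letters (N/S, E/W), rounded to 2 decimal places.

83.00° N, 84.00° N

Field L=11, R=17: +11·20° lon, +17·10° lat → SW at lon 40°, lat 80°.
Square 2, 3: +2·2° lon, +3·1° lat → SW at lon 44°, lat 83°.
Cell spans 2° lon × 1° lat.
south 83.00° N, north 84.00° N.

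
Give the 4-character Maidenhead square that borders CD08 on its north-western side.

Longitude square 0; −1 → -1, wraps to 9, carry into field.
Longitude field C = 2; −1 → 1 = B.
Latitude square 8; +1 → 9.

BD99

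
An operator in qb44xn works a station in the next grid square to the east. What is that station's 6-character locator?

QB54an

Longitude subsquare x = 23; +1 → 24, wraps to 0 = a, carry into square.
Longitude square 4; +1 → 5.
The latitude characters are unchanged.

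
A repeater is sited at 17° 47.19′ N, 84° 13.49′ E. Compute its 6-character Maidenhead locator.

Add 180° to longitude and 90° to latitude: 264.2248, 107.7865.
Field: lon ⌊264.2248/20⌋ = 13 → N; lat ⌊107.7865/10⌋ = 10 → K.
Square: lon ⌊4.2248/2⌋ = 2; lat ⌊7.7865/1⌋ = 7.
Subsquare: lon ⌊0.2248/0.0833333⌋ = 2 → c; lat ⌊0.7865/0.0416667⌋ = 18 → s.

NK27cs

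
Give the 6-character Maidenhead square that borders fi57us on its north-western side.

FI57tt

Longitude subsquare u = 20; −1 → 19 = t.
Latitude subsquare s = 18; +1 → 19 = t.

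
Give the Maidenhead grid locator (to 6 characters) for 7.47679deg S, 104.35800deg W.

DI72tm

Offset from 180°W / 90°S: lon 75.6420°, lat 82.5232°.
Field: 75.6420/20 → 3 → D, 82.5232/10 → 8 → I; chars DI.
Square: 15.6420/2 → 7, 2.5232/1 → 2; chars 72.
Subsquare: 1.6420/0.0833333 → 19 → t, 0.5232/0.0416667 → 12 → m; chars tm.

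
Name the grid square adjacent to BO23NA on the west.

BO23ma

Longitude subsquare n = 13; −1 → 12 = m.
The latitude characters are unchanged.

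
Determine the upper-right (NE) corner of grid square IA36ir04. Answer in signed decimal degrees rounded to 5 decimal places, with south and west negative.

-83.27083, -13.32500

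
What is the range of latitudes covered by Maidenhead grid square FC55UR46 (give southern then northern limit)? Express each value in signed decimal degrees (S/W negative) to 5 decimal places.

Field F=5, C=2: +5·20° lon, +2·10° lat → SW at lon -80°, lat -70°.
Square 5, 5: +5·2° lon, +5·1° lat → SW at lon -70°, lat -65°.
Subsquare u=20, r=17: +20·0.0833333° lon, +17·0.0416667° lat → SW at lon -68.3333°, lat -64.2917°.
Extended square 4, 6: +4·0.00833333° lon, +6·0.00416667° lat → SW at lon -68.3°, lat -64.2667°.
Cell spans 0.00833333° lon × 0.00416667° lat.
south -64.26667, north -64.26250.

-64.26667, -64.26250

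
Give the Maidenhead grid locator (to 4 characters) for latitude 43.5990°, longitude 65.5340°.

MN23

Offset from 180°W / 90°S: lon 245.53°, lat 133.60°.
Field (20°×10°, letters A–R): 245.53/20 → 12 → M, 133.60/10 → 13 → N; chars MN.
Square (2°×1°, digits 0–9): 5.53/2 → 2, 3.60/1 → 3; chars 23.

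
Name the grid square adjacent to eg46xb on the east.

Longitude subsquare x = 23; +1 → 24, wraps to 0 = a, carry into square.
Longitude square 4; +1 → 5.
The latitude characters are unchanged.

EG56ab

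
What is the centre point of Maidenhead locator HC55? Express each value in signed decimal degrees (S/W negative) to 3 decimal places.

Field H=7, C=2: +7·20° lon, +2·10° lat → SW at lon -40°, lat -70°.
Square 5, 5: +5·2° lon, +5·1° lat → SW at lon -30°, lat -65°.
Cell spans 2° lon × 1° lat. Centre is SW corner plus half of each.
latitude -64.500, longitude -29.000.

-64.500, -29.000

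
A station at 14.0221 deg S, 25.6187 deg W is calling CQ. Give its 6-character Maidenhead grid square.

Add 180° to longitude and 90° to latitude: 154.3813, 75.9779.
Field: lon ⌊154.3813/20⌋ = 7 → H; lat ⌊75.9779/10⌋ = 7 → H.
Square: lon ⌊14.3813/2⌋ = 7; lat ⌊5.9779/1⌋ = 5.
Subsquare: lon ⌊0.3813/0.0833333⌋ = 4 → e; lat ⌊0.9779/0.0416667⌋ = 23 → x.

HH75ex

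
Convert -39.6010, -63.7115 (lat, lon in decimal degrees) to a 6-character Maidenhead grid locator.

Add 180° to longitude and 90° to latitude: 116.2885, 50.3990.
Field: lon ⌊116.2885/20⌋ = 5 → F; lat ⌊50.3990/10⌋ = 5 → F.
Square: lon ⌊16.2885/2⌋ = 8; lat ⌊0.3990/1⌋ = 0.
Subsquare: lon ⌊0.2885/0.0833333⌋ = 3 → d; lat ⌊0.3990/0.0416667⌋ = 9 → j.

FF80dj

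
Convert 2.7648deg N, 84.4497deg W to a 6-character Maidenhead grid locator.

EJ72ss

Shift to the Maidenhead origin (180°W, 90°S): lon 95.5503, lat 92.7648.
Field: lon ⌊95.5503/20⌋ = 4 → E; lat ⌊92.7648/10⌋ = 9 → J.
Square: lon ⌊15.5503/2⌋ = 7; lat ⌊2.7648/1⌋ = 2.
Subsquare: lon ⌊1.5503/0.0833333⌋ = 18 → s; lat ⌊0.7648/0.0416667⌋ = 18 → s.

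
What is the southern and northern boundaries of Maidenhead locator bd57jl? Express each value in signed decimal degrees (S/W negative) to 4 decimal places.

Field B=1, D=3: +1·20° lon, +3·10° lat → SW at lon -160°, lat -60°.
Square 5, 7: +5·2° lon, +7·1° lat → SW at lon -150°, lat -53°.
Subsquare j=9, l=11: +9·0.0833333° lon, +11·0.0416667° lat → SW at lon -149.25°, lat -52.5417°.
Cell spans 0.0833333° lon × 0.0416667° lat.
south -52.5417, north -52.5000.

-52.5417, -52.5000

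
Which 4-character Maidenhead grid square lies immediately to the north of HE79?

HF70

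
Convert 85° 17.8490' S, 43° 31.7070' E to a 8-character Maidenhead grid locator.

Offset from 180°W / 90°S: lon 223.52845°, lat 4.70252°.
Field: 223.52845/20 → 11 → L, 4.70252/10 → 0 → A; chars LA.
Square: 3.52845/2 → 1, 4.70252/1 → 4; chars 14.
Subsquare: 1.52845/0.0833333 → 18 → s, 0.70252/0.0416667 → 16 → q; chars sq.
Extended square: 0.02845/0.00833333 → 3, 0.03585/0.00416667 → 8; chars 38.

LA14sq38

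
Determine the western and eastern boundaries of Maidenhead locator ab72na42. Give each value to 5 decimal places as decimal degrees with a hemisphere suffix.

164.88333° W, 164.87500° W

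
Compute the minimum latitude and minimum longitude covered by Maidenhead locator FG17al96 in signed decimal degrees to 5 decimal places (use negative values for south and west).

-22.51667, -77.92500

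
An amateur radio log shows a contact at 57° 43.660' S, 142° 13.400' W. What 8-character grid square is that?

BD82vg35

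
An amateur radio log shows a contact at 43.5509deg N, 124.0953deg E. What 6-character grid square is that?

Add 180° to longitude and 90° to latitude: 304.0953, 133.5509.
Field: 304.0953/20 → 15 → P, 133.5509/10 → 13 → N; chars PN.
Square: 4.0953/2 → 2, 3.5509/1 → 3; chars 23.
Subsquare: 0.0953/0.0833333 → 1 → b, 0.5509/0.0416667 → 13 → n; chars bn.

PN23bn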